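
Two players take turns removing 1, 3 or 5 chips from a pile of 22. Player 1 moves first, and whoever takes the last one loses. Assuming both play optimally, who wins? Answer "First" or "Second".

First

Mark each pile size as W (mover wins) or L (mover loses):
i:   0  1  2  3  4  5  6  7  8  9 10 11 12 13 14 15 16 17 18 19 20 21 22
     W  L  W  L  W  L  W  L  W  L  W  L  W  L  W  L  W  L  W  L  W  L  W
Position 22 is W, so the first player wins.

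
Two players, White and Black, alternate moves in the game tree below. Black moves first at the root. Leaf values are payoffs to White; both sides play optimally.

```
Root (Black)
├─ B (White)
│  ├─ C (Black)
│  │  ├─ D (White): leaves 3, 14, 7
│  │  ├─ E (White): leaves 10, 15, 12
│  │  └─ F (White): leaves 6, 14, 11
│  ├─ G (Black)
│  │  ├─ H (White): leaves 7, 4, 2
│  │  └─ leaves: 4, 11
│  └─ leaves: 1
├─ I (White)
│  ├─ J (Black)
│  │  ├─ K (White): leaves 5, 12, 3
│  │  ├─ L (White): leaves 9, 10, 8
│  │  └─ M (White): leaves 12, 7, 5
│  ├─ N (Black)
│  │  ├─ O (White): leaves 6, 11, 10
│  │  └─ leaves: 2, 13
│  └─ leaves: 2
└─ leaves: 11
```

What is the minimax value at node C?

D: max(3, 14, 7) = 14
E: max(10, 15, 12) = 15
F: max(6, 14, 11) = 14
C: min(14, 15, 14) = 14

14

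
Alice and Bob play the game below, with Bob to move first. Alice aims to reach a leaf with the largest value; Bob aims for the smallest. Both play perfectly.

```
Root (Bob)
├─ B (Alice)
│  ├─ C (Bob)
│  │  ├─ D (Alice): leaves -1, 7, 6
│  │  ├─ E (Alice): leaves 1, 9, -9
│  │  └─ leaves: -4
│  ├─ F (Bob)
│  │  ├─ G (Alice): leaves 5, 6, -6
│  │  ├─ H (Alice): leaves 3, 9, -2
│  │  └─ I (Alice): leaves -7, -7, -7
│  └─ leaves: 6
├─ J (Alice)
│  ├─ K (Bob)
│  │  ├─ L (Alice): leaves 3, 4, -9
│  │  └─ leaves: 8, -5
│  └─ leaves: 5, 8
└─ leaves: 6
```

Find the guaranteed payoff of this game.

D (Alice): max(-1, 7, 6) = 7
E (Alice): max(1, 9, -9) = 9
C (Bob): min(7, 9, -4) = -4
G (Alice): max(5, 6, -6) = 6
H (Alice): max(3, 9, -2) = 9
I (Alice): max(-7, -7, -7) = -7
F (Bob): min(6, 9, -7) = -7
B (Alice): max(-4, -7, 6) = 6
L (Alice): max(3, 4, -9) = 4
K (Bob): min(4, 8, -5) = -5
J (Alice): max(-5, 5, 8) = 8
Root (Bob): min(6, 8, 6) = 6

6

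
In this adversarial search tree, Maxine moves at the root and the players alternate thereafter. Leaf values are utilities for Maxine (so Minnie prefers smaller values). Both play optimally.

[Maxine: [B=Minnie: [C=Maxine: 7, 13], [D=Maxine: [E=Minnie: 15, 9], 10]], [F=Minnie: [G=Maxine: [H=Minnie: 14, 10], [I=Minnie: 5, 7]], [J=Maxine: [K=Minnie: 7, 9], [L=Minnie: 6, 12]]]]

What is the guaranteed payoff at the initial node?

10

C (Maxine): max(7, 13) = 13
E (Minnie): min(15, 9) = 9
D (Maxine): max(9, 10) = 10
B (Minnie): min(13, 10) = 10
H (Minnie): min(14, 10) = 10
I (Minnie): min(5, 7) = 5
G (Maxine): max(10, 5) = 10
K (Minnie): min(7, 9) = 7
L (Minnie): min(6, 12) = 6
J (Maxine): max(7, 6) = 7
F (Minnie): min(10, 7) = 7
Root (Maxine): max(10, 7) = 10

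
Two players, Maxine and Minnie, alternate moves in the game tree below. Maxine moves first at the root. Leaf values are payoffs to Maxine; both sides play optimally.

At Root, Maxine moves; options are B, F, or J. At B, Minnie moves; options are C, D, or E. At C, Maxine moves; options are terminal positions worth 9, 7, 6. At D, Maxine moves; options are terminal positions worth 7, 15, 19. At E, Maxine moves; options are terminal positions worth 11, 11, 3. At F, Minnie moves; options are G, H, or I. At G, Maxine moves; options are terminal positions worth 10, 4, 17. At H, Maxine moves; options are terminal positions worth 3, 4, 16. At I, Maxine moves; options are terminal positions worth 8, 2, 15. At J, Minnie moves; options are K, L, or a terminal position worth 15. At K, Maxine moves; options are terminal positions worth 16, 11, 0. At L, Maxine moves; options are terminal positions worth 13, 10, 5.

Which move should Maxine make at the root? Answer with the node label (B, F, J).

C (Maxine): max(9, 7, 6) = 9
D (Maxine): max(7, 15, 19) = 19
E (Maxine): max(11, 11, 3) = 11
B (Minnie): min(9, 19, 11) = 9
G (Maxine): max(10, 4, 17) = 17
H (Maxine): max(3, 4, 16) = 16
I (Maxine): max(8, 2, 15) = 15
F (Minnie): min(17, 16, 15) = 15
K (Maxine): max(16, 11, 0) = 16
L (Maxine): max(13, 10, 5) = 13
J (Minnie): min(16, 13, 15) = 13
Root (Maxine): max(9, 15, 13) = 15
Maxine picks the child with the highest value: F (value 15).

F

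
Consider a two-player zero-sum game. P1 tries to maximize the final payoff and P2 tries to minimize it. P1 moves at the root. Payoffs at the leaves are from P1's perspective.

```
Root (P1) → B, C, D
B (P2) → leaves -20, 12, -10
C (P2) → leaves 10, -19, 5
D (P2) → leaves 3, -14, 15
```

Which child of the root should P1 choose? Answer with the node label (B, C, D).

D

B (P2): min(-20, 12, -10) = -20
C (P2): min(10, -19, 5) = -19
D (P2): min(3, -14, 15) = -14
Root (P1): max(-20, -19, -14) = -14
P1 picks the child with the highest value: D (value -14).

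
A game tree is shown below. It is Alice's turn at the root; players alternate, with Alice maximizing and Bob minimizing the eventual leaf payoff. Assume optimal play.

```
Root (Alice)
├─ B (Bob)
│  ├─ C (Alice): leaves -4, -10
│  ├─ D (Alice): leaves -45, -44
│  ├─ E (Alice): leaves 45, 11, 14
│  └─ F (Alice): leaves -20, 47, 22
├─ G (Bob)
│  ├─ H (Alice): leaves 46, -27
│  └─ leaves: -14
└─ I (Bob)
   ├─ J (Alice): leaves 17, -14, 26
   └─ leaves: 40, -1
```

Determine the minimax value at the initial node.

-1

C (Alice): max(-4, -10) = -4
D (Alice): max(-45, -44) = -44
E (Alice): max(45, 11, 14) = 45
F (Alice): max(-20, 47, 22) = 47
B (Bob): min(-4, -44, 45, 47) = -44
H (Alice): max(46, -27) = 46
G (Bob): min(46, -14) = -14
J (Alice): max(17, -14, 26) = 26
I (Bob): min(26, 40, -1) = -1
Root (Alice): max(-44, -14, -1) = -1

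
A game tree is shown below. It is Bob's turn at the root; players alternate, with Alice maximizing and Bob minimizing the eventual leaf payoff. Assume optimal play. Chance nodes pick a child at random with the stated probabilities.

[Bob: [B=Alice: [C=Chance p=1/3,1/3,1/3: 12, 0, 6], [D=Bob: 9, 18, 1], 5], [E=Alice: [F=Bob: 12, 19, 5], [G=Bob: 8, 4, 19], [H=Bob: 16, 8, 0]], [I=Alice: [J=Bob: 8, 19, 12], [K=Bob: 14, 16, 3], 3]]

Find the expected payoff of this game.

C (Chance): 1/3·12 + 1/3·0 + 1/3·6 = 6
D (Bob): min(9, 18, 1) = 1
B (Alice): max(6, 1, 5) = 6
F (Bob): min(12, 19, 5) = 5
G (Bob): min(8, 4, 19) = 4
H (Bob): min(16, 8, 0) = 0
E (Alice): max(5, 4, 0) = 5
J (Bob): min(8, 19, 12) = 8
K (Bob): min(14, 16, 3) = 3
I (Alice): max(8, 3, 3) = 8
Root (Bob): min(6, 5, 8) = 5

5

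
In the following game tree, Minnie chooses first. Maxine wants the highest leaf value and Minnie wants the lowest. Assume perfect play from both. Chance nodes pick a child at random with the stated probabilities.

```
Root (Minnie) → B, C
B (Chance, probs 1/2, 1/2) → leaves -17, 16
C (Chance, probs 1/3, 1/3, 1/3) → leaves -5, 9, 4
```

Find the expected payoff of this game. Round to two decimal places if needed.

B (Chance): 1/2·-17 + 1/2·16 = -0.5
C (Chance): 1/3·-5 + 1/3·9 + 1/3·4 = 2.67
Root (Minnie): min(-0.5, 2.67) = -0.5

-0.5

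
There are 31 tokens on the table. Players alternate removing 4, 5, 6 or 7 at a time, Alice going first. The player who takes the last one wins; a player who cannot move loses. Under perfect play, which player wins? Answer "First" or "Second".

First

i:   0  1  2  3  4  5  6  7  8  9 10 11 12 13 14 15 16 17 18 19 20 21 22 23 24 25 26 27 28 29 30 31
     L  L  L  L  W  W  W  W  W  W  W  L  L  L  L  W  W  W  W  W  W  W  L  L  L  L  W  W  W  W  W  W
Position 31 is W, so the first player wins.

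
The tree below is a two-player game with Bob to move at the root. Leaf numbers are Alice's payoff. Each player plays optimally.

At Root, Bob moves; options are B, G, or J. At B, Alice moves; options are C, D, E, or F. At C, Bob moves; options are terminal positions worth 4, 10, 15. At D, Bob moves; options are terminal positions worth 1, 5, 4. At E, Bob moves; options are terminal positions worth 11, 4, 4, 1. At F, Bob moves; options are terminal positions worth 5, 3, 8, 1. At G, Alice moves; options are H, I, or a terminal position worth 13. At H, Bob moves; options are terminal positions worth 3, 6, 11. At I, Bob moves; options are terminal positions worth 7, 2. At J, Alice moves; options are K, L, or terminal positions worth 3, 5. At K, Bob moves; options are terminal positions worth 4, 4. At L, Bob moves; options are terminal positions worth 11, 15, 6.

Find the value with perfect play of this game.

C (Bob): min(4, 10, 15) = 4
D (Bob): min(1, 5, 4) = 1
E (Bob): min(11, 4, 4, 1) = 1
F (Bob): min(5, 3, 8, 1) = 1
B (Alice): max(4, 1, 1, 1) = 4
H (Bob): min(3, 6, 11) = 3
I (Bob): min(7, 2) = 2
G (Alice): max(3, 2, 13) = 13
K (Bob): min(4, 4) = 4
L (Bob): min(11, 15, 6) = 6
J (Alice): max(4, 6, 3, 5) = 6
Root (Bob): min(4, 13, 6) = 4

4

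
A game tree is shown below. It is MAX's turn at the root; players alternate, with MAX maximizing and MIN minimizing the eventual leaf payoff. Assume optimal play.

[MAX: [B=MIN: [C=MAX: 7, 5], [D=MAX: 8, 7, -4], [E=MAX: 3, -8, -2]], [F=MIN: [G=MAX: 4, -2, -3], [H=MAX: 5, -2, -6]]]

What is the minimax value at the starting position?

4

C (MAX): max(7, 5) = 7
D (MAX): max(8, 7, -4) = 8
E (MAX): max(3, -8, -2) = 3
B (MIN): min(7, 8, 3) = 3
G (MAX): max(4, -2, -3) = 4
H (MAX): max(5, -2, -6) = 5
F (MIN): min(4, 5) = 4
Root (MAX): max(3, 4) = 4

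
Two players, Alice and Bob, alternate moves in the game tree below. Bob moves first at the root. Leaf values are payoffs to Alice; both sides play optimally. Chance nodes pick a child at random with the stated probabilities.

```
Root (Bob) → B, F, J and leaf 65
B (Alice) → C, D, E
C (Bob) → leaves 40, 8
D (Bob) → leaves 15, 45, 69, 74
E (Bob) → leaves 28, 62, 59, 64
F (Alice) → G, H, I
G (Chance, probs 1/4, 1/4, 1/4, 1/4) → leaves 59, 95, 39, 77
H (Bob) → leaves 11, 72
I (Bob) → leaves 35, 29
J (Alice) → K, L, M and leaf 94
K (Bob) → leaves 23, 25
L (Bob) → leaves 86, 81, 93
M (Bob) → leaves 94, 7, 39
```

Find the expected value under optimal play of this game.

C (Bob): min(40, 8) = 8
D (Bob): min(15, 45, 69, 74) = 15
E (Bob): min(28, 62, 59, 64) = 28
B (Alice): max(8, 15, 28) = 28
G (Chance): 1/4·59 + 1/4·95 + 1/4·39 + 1/4·77 = 67.5
H (Bob): min(11, 72) = 11
I (Bob): min(35, 29) = 29
F (Alice): max(67.5, 11, 29) = 67.5
K (Bob): min(23, 25) = 23
L (Bob): min(86, 81, 93) = 81
M (Bob): min(94, 7, 39) = 7
J (Alice): max(23, 81, 7, 94) = 94
Root (Bob): min(28, 67.5, 94, 65) = 28

28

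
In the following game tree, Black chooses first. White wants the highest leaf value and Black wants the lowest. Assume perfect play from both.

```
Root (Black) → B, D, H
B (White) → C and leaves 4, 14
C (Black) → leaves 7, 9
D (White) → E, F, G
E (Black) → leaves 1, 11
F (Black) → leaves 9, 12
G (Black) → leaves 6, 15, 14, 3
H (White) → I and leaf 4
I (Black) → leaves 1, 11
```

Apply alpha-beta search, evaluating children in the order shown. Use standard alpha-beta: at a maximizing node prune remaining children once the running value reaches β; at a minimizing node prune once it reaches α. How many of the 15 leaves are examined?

12

C [α=-∞,β=+∞]: v=7
B [α=-∞,β=+∞]: v=14
E [α=-∞,β=14]: v=1
F [α=1,β=14]: v=9
G [α=9,β=14]: v=6 after child 1 ≤ α → α-cutoff, skip 3
D [α=-∞,β=14]: v=9
I [α=-∞,β=9]: v=1
H [α=-∞,β=9]: v=4
Root [α=-∞,β=+∞]: v=4
Leaves evaluated: 12 of 15.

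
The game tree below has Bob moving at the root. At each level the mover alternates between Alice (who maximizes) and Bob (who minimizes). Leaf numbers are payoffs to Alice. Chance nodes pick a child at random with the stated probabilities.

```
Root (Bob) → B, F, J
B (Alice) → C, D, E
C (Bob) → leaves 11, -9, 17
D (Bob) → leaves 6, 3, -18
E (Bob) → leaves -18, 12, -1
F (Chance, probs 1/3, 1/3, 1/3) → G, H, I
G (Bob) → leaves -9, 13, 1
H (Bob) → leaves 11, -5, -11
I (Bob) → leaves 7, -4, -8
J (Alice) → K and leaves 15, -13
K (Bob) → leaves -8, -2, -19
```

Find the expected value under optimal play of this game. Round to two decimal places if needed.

-9.33

C (Bob): min(11, -9, 17) = -9
D (Bob): min(6, 3, -18) = -18
E (Bob): min(-18, 12, -1) = -18
B (Alice): max(-9, -18, -18) = -9
G (Bob): min(-9, 13, 1) = -9
H (Bob): min(11, -5, -11) = -11
I (Bob): min(7, -4, -8) = -8
F (Chance): 1/3·-9 + 1/3·-11 + 1/3·-8 = -9.33
K (Bob): min(-8, -2, -19) = -19
J (Alice): max(-19, 15, -13) = 15
Root (Bob): min(-9, -9.33, 15) = -9.33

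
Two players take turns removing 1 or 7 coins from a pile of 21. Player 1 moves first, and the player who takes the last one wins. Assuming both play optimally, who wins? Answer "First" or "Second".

First

Mark each pile size as W (mover wins) or L (mover loses):
i:   0  1  2  3  4  5  6  7  8  9 10 11 12 13 14 15 16 17 18 19 20 21
     L  W  L  W  L  W  L  W  L  W  L  W  L  W  L  W  L  W  L  W  L  W
Position 21 is W, so the first player wins.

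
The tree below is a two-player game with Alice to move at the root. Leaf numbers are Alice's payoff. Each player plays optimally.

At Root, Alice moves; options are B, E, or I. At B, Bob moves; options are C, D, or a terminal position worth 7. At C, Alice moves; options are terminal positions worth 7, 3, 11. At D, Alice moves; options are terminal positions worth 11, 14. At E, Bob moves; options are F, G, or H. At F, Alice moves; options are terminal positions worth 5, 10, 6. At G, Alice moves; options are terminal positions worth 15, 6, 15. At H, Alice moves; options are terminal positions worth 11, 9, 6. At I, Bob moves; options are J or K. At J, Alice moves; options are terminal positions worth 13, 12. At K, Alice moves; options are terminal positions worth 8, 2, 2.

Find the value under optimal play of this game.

10

C (Alice): max(7, 3, 11) = 11
D (Alice): max(11, 14) = 14
B (Bob): min(11, 14, 7) = 7
F (Alice): max(5, 10, 6) = 10
G (Alice): max(15, 6, 15) = 15
H (Alice): max(11, 9, 6) = 11
E (Bob): min(10, 15, 11) = 10
J (Alice): max(13, 12) = 13
K (Alice): max(8, 2, 2) = 8
I (Bob): min(13, 8) = 8
Root (Alice): max(7, 10, 8) = 10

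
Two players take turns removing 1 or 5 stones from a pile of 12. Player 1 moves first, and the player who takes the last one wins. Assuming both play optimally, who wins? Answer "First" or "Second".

Second

i:   0  1  2  3  4  5  6  7  8  9 10 11 12
     L  W  L  W  L  W  L  W  L  W  L  W  L
Position 12 is L, so the second player wins.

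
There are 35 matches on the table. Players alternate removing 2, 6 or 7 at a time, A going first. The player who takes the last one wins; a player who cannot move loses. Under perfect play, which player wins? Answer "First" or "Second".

Second

Positions where the player to move wins (W) vs loses (L):
i:   0  1  2  3  4  5  6  7  8  9 10 11 12 13 14 15 16 17 18 19 20 21 22 23 24 25 26 27 28 29 30 31 32 33 34 35
     L  L  W  W  L  L  W  W  W  L  W  W  W  L  L  W  W  L  L  W  W  W  L  W  W  W  L  L  W  W  L  L  W  W  W  L
Position 35 is L, so the second player wins.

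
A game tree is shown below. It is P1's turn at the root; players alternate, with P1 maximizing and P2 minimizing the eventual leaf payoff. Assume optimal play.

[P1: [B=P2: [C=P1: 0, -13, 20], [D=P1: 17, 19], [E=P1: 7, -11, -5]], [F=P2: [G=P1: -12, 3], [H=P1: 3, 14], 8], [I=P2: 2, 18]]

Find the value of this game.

7

C (P1): max(0, -13, 20) = 20
D (P1): max(17, 19) = 19
E (P1): max(7, -11, -5) = 7
B (P2): min(20, 19, 7) = 7
G (P1): max(-12, 3) = 3
H (P1): max(3, 14) = 14
F (P2): min(3, 14, 8) = 3
I (P2): min(2, 18) = 2
Root (P1): max(7, 3, 2) = 7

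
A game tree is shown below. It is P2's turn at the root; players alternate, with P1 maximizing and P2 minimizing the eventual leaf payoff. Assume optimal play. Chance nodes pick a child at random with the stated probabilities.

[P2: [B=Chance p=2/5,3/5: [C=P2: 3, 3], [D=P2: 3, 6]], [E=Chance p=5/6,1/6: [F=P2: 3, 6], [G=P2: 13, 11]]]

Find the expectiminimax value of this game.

C (P2): min(3, 3) = 3
D (P2): min(3, 6) = 3
B (Chance): 2/5·3 + 3/5·3 = 3
F (P2): min(3, 6) = 3
G (P2): min(13, 11) = 11
E (Chance): 5/6·3 + 1/6·11 = 4.33
Root (P2): min(3, 4.33) = 3

3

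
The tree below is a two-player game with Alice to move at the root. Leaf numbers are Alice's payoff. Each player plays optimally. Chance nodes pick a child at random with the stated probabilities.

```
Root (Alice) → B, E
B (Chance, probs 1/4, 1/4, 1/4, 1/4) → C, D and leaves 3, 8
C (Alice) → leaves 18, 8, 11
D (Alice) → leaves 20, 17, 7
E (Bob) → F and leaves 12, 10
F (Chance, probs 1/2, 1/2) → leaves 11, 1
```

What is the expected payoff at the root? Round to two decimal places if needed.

12.25

C (Alice): max(18, 8, 11) = 18
D (Alice): max(20, 17, 7) = 20
B (Chance): 1/4·18 + 1/4·20 + 1/4·3 + 1/4·8 = 12.25
F (Chance): 1/2·11 + 1/2·1 = 6
E (Bob): min(6, 12, 10) = 6
Root (Alice): max(12.25, 6) = 12.25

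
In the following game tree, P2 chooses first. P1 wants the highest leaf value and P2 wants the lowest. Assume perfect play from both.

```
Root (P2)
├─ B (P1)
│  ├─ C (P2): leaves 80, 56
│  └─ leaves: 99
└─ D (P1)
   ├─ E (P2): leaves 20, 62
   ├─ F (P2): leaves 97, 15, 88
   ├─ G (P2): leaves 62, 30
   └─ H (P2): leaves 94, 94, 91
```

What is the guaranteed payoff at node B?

99

C: min(80, 56) = 56
B: max(56, 99) = 99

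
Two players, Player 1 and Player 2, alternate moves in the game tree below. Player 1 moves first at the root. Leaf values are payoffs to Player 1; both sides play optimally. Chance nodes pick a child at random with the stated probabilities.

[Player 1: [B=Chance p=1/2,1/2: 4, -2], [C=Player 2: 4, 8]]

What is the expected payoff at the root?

B (Chance): 1/2·4 + 1/2·-2 = 1
C (Player 2): min(4, 8) = 4
Root (Player 1): max(1, 4) = 4

4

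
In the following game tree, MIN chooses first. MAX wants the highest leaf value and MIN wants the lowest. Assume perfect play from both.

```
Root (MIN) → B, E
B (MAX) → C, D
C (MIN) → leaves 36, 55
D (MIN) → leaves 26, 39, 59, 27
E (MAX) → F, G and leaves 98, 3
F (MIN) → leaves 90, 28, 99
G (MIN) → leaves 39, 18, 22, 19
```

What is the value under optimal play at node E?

98

F: min(90, 28, 99) = 28
G: min(39, 18, 22, 19) = 18
E: max(28, 18, 98, 3) = 98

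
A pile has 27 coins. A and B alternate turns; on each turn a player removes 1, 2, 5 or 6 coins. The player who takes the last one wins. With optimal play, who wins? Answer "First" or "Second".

First

W/L table (W = player to move can force a win):
i:   0  1  2  3  4  5  6  7  8  9 10 11 12 13 14 15 16 17 18 19 20 21 22 23 24 25 26 27
     L  W  W  L  W  W  W  L  W  W  L  W  W  W  L  W  W  L  W  W  W  L  W  W  L  W  W  W
Position 27 is W, so the first player wins.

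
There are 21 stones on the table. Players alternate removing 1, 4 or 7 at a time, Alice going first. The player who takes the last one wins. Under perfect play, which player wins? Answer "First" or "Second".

Second

Positions where the player to move wins (W) vs loses (L):
i:   0  1  2  3  4  5  6  7  8  9 10 11 12 13 14 15 16 17 18 19 20 21
     L  W  L  W  W  L  W  W  L  W  L  W  W  L  W  W  L  W  L  W  W  L
Position 21 is L, so the second player wins.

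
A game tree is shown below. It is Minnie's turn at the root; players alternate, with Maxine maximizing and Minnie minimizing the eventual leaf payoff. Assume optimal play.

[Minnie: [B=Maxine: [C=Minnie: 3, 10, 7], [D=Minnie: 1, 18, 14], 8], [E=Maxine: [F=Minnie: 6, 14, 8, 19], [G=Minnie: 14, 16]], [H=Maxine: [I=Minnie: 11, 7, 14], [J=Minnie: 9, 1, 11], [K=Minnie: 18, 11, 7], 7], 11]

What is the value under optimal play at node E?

F: min(6, 14, 8, 19) = 6
G: min(14, 16) = 14
E: max(6, 14) = 14

14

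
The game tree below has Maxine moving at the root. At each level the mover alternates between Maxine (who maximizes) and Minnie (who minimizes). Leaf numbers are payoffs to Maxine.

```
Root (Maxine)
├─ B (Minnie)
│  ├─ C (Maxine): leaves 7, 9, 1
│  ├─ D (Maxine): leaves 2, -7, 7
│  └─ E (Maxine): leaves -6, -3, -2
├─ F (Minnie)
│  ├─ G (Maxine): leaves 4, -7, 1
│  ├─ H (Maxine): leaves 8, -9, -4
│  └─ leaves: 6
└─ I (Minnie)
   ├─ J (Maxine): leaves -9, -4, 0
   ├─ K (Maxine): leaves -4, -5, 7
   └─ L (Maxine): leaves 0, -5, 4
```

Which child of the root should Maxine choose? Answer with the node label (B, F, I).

F

C (Maxine): max(7, 9, 1) = 9
D (Maxine): max(2, -7, 7) = 7
E (Maxine): max(-6, -3, -2) = -2
B (Minnie): min(9, 7, -2) = -2
G (Maxine): max(4, -7, 1) = 4
H (Maxine): max(8, -9, -4) = 8
F (Minnie): min(4, 8, 6) = 4
J (Maxine): max(-9, -4, 0) = 0
K (Maxine): max(-4, -5, 7) = 7
L (Maxine): max(0, -5, 4) = 4
I (Minnie): min(0, 7, 4) = 0
Root (Maxine): max(-2, 4, 0) = 4
Maxine picks the child with the highest value: F (value 4).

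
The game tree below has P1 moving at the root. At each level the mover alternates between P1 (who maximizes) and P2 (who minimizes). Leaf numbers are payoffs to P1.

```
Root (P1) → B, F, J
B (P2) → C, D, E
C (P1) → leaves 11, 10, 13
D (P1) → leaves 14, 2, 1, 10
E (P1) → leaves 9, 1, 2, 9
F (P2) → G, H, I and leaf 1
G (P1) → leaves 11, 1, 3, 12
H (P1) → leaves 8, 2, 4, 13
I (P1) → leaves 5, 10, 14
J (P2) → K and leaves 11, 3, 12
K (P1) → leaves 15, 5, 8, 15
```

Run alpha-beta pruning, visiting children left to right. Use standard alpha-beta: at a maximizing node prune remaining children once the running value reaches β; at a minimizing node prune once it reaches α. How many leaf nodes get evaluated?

26

C [α=-∞,β=+∞]: v=13
D [α=-∞,β=13]: v=14 after child 1 ≥ β → β-cutoff, skip 3
E [α=-∞,β=13]: v=9
B [α=-∞,β=+∞]: v=9
G [α=9,β=+∞]: v=12
H [α=9,β=12]: v=13
I [α=9,β=12]: v=14
F [α=9,β=+∞]: v=1
K [α=9,β=+∞]: v=15
J [α=9,β=+∞]: v=3 after child 3 ≤ α → α-cutoff, skip 1
Root [α=-∞,β=+∞]: v=9
Leaves evaluated: 26 of 30.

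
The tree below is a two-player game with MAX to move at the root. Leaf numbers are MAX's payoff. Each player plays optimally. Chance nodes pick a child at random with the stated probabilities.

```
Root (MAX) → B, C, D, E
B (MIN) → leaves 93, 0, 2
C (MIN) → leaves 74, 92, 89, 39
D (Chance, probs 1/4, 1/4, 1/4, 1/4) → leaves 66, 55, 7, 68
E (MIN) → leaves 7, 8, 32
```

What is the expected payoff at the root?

B (MIN): min(93, 0, 2) = 0
C (MIN): min(74, 92, 89, 39) = 39
D (Chance): 1/4·66 + 1/4·55 + 1/4·7 + 1/4·68 = 49
E (MIN): min(7, 8, 32) = 7
Root (MAX): max(0, 39, 49, 7) = 49

49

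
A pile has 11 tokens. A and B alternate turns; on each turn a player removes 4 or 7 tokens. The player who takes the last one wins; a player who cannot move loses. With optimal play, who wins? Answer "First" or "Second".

W/L table (W = player to move can force a win):
i:   0  1  2  3  4  5  6  7  8  9 10 11
     L  L  L  L  W  W  W  W  W  W  W  L
Position 11 is L, so the second player wins.

Second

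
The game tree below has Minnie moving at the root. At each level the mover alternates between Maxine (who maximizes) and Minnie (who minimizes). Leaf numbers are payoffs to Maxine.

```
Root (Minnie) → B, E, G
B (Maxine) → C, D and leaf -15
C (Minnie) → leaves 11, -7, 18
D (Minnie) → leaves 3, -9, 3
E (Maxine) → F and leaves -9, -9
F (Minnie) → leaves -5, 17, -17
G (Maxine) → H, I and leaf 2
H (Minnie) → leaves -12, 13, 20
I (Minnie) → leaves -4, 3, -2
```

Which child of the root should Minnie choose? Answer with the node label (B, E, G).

C (Minnie): min(11, -7, 18) = -7
D (Minnie): min(3, -9, 3) = -9
B (Maxine): max(-7, -9, -15) = -7
F (Minnie): min(-5, 17, -17) = -17
E (Maxine): max(-17, -9, -9) = -9
H (Minnie): min(-12, 13, 20) = -12
I (Minnie): min(-4, 3, -2) = -4
G (Maxine): max(-12, -4, 2) = 2
Root (Minnie): min(-7, -9, 2) = -9
Minnie picks the child with the lowest value: E (value -9).

E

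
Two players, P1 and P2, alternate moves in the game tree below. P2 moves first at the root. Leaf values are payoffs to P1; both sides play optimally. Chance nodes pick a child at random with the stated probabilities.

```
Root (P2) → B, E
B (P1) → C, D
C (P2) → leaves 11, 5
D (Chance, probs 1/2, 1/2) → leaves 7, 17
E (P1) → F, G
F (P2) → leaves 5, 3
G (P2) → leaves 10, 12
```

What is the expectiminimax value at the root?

C (P2): min(11, 5) = 5
D (Chance): 1/2·7 + 1/2·17 = 12
B (P1): max(5, 12) = 12
F (P2): min(5, 3) = 3
G (P2): min(10, 12) = 10
E (P1): max(3, 10) = 10
Root (P2): min(12, 10) = 10

10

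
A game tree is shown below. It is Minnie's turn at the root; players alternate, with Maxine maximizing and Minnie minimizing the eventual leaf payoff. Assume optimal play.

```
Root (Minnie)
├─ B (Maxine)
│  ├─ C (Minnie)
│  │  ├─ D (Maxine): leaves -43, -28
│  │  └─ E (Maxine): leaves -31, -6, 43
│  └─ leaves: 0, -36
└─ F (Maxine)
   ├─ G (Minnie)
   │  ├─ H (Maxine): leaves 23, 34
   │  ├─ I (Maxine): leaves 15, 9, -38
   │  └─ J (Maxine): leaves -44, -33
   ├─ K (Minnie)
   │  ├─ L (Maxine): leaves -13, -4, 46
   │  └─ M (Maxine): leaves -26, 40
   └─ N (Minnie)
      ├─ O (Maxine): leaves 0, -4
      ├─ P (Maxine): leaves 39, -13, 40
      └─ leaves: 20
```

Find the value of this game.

0

D (Maxine): max(-43, -28) = -28
E (Maxine): max(-31, -6, 43) = 43
C (Minnie): min(-28, 43) = -28
B (Maxine): max(-28, 0, -36) = 0
H (Maxine): max(23, 34) = 34
I (Maxine): max(15, 9, -38) = 15
J (Maxine): max(-44, -33) = -33
G (Minnie): min(34, 15, -33) = -33
L (Maxine): max(-13, -4, 46) = 46
M (Maxine): max(-26, 40) = 40
K (Minnie): min(46, 40) = 40
O (Maxine): max(0, -4) = 0
P (Maxine): max(39, -13, 40) = 40
N (Minnie): min(0, 40, 20) = 0
F (Maxine): max(-33, 40, 0) = 40
Root (Minnie): min(0, 40) = 0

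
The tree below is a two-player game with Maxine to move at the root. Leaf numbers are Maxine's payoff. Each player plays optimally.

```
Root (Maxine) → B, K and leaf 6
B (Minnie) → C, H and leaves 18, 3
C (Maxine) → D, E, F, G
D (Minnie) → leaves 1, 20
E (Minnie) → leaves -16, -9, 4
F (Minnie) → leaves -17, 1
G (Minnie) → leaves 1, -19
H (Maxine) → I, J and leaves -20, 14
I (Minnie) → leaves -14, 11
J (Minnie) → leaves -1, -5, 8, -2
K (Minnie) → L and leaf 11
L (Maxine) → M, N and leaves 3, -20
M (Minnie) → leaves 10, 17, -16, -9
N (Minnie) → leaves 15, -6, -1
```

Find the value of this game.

6

D (Minnie): min(1, 20) = 1
E (Minnie): min(-16, -9, 4) = -16
F (Minnie): min(-17, 1) = -17
G (Minnie): min(1, -19) = -19
C (Maxine): max(1, -16, -17, -19) = 1
I (Minnie): min(-14, 11) = -14
J (Minnie): min(-1, -5, 8, -2) = -5
H (Maxine): max(-14, -5, -20, 14) = 14
B (Minnie): min(1, 14, 18, 3) = 1
M (Minnie): min(10, 17, -16, -9) = -16
N (Minnie): min(15, -6, -1) = -6
L (Maxine): max(-16, -6, 3, -20) = 3
K (Minnie): min(3, 11) = 3
Root (Maxine): max(1, 3, 6) = 6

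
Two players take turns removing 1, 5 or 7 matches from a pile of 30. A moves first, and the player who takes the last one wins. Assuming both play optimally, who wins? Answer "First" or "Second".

i:   0  1  2  3  4  5  6  7  8  9 10 11 12 13 14 15 16 17 18 19 20 21 22 23 24 25 26 27 28 29 30
     L  W  L  W  L  W  L  W  L  W  L  W  L  W  L  W  L  W  L  W  L  W  L  W  L  W  L  W  L  W  L
Position 30 is L, so the second player wins.

Second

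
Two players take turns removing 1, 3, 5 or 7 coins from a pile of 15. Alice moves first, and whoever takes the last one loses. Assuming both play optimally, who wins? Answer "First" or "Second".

Positions where the player to move wins (W) vs loses (L):
i:   0  1  2  3  4  5  6  7  8  9 10 11 12 13 14 15
     W  L  W  L  W  L  W  L  W  L  W  L  W  L  W  L
Position 15 is L, so the second player wins.

Second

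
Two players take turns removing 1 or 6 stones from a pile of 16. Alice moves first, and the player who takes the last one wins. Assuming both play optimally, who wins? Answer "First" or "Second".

Second

W/L table (W = player to move can force a win):
i:   0  1  2  3  4  5  6  7  8  9 10 11 12 13 14 15 16
     L  W  L  W  L  W  W  L  W  L  W  L  W  W  L  W  L
Position 16 is L, so the second player wins.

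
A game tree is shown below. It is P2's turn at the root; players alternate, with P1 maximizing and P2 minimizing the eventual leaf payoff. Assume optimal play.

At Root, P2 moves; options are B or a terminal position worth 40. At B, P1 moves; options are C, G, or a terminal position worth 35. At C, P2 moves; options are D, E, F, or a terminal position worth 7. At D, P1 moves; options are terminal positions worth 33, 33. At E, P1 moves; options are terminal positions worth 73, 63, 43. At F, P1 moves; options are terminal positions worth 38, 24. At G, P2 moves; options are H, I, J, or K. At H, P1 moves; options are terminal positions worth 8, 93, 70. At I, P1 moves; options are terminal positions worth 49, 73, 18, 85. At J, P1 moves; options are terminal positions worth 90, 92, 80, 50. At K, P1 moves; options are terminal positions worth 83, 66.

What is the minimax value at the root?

40

D (P1): max(33, 33) = 33
E (P1): max(73, 63, 43) = 73
F (P1): max(38, 24) = 38
C (P2): min(33, 73, 38, 7) = 7
H (P1): max(8, 93, 70) = 93
I (P1): max(49, 73, 18, 85) = 85
J (P1): max(90, 92, 80, 50) = 92
K (P1): max(83, 66) = 83
G (P2): min(93, 85, 92, 83) = 83
B (P1): max(7, 83, 35) = 83
Root (P2): min(83, 40) = 40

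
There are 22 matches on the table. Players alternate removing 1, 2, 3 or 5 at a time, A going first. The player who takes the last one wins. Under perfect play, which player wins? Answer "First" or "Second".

Compute winning (W) and losing (L) positions by backward induction:
i:   0  1  2  3  4  5  6  7  8  9 10 11 12 13 14 15 16 17 18 19 20 21 22
     L  W  W  W  L  W  W  W  L  W  W  W  L  W  W  W  L  W  W  W  L  W  W
Position 22 is W, so the first player wins.

First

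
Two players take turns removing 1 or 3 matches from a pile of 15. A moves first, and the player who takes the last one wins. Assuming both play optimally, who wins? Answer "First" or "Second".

First

Compute winning (W) and losing (L) positions by backward induction:
i:   0  1  2  3  4  5  6  7  8  9 10 11 12 13 14 15
     L  W  L  W  L  W  L  W  L  W  L  W  L  W  L  W
Position 15 is W, so the first player wins.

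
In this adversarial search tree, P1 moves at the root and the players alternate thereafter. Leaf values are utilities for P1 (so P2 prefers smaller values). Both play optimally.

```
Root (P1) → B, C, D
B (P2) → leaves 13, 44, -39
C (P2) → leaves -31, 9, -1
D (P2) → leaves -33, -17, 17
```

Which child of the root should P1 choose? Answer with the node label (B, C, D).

C

B (P2): min(13, 44, -39) = -39
C (P2): min(-31, 9, -1) = -31
D (P2): min(-33, -17, 17) = -33
Root (P1): max(-39, -31, -33) = -31
P1 picks the child with the highest value: C (value -31).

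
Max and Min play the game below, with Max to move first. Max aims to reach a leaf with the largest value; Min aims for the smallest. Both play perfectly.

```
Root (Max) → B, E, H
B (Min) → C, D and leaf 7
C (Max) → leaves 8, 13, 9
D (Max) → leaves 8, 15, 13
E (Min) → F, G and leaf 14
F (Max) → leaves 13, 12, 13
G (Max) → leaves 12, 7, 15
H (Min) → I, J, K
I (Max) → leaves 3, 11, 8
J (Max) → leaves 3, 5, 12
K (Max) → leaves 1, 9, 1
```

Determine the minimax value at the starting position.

13

C (Max): max(8, 13, 9) = 13
D (Max): max(8, 15, 13) = 15
B (Min): min(13, 15, 7) = 7
F (Max): max(13, 12, 13) = 13
G (Max): max(12, 7, 15) = 15
E (Min): min(13, 15, 14) = 13
I (Max): max(3, 11, 8) = 11
J (Max): max(3, 5, 12) = 12
K (Max): max(1, 9, 1) = 9
H (Min): min(11, 12, 9) = 9
Root (Max): max(7, 13, 9) = 13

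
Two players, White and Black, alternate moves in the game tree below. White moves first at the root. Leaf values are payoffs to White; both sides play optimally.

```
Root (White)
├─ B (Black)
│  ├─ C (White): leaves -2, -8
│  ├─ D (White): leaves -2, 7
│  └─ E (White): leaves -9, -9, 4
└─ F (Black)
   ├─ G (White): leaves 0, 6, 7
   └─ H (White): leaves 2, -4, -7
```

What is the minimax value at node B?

C: max(-2, -8) = -2
D: max(-2, 7) = 7
E: max(-9, -9, 4) = 4
B: min(-2, 7, 4) = -2

-2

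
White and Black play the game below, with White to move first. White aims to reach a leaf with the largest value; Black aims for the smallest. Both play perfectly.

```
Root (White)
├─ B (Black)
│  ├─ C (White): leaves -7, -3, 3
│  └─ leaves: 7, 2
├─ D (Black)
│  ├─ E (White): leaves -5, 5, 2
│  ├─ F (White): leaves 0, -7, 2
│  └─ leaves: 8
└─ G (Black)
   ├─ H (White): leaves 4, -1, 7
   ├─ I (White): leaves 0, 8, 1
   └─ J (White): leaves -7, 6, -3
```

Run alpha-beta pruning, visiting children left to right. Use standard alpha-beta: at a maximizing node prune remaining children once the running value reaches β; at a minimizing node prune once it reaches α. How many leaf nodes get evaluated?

C [α=-∞,β=+∞]: v=3
B [α=-∞,β=+∞]: v=2
E [α=2,β=+∞]: v=5
F [α=2,β=5]: v=2
D [α=2,β=+∞]: v=2 after child 2 ≤ α → α-cutoff, skip 1
H [α=2,β=+∞]: v=7
I [α=2,β=7]: v=8 after child 2 ≥ β → β-cutoff, skip 1
J [α=2,β=7]: v=6
G [α=2,β=+∞]: v=6
Root [α=-∞,β=+∞]: v=6
Leaves evaluated: 19 of 21.

19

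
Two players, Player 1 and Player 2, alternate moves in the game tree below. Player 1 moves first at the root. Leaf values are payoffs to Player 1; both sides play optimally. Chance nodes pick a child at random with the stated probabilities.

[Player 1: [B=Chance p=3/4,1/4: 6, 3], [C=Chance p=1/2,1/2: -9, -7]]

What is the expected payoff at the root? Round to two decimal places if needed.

B (Chance): 3/4·6 + 1/4·3 = 5.25
C (Chance): 1/2·-9 + 1/2·-7 = -8
Root (Player 1): max(5.25, -8) = 5.25

5.25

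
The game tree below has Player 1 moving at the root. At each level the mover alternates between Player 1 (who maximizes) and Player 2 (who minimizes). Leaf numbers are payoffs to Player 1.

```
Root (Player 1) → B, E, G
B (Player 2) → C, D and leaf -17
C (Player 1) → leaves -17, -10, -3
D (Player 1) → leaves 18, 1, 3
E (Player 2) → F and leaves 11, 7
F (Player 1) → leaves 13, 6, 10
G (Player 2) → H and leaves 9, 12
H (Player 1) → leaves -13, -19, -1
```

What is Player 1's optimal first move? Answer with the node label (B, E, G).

E

C (Player 1): max(-17, -10, -3) = -3
D (Player 1): max(18, 1, 3) = 18
B (Player 2): min(-3, 18, -17) = -17
F (Player 1): max(13, 6, 10) = 13
E (Player 2): min(13, 11, 7) = 7
H (Player 1): max(-13, -19, -1) = -1
G (Player 2): min(-1, 9, 12) = -1
Root (Player 1): max(-17, 7, -1) = 7
Player 1 picks the child with the highest value: E (value 7).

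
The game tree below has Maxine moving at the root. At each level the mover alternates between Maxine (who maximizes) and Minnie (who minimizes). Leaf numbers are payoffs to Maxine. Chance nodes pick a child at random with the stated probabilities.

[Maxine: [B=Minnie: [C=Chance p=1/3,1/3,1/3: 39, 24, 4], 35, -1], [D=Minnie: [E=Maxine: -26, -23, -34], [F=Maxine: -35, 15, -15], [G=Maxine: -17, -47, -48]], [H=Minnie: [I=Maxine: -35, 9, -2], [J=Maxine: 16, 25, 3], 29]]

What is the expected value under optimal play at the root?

9

C (Chance): 1/3·39 + 1/3·24 + 1/3·4 = 22.33
B (Minnie): min(22.33, 35, -1) = -1
E (Maxine): max(-26, -23, -34) = -23
F (Maxine): max(-35, 15, -15) = 15
G (Maxine): max(-17, -47, -48) = -17
D (Minnie): min(-23, 15, -17) = -23
I (Maxine): max(-35, 9, -2) = 9
J (Maxine): max(16, 25, 3) = 25
H (Minnie): min(9, 25, 29) = 9
Root (Maxine): max(-1, -23, 9) = 9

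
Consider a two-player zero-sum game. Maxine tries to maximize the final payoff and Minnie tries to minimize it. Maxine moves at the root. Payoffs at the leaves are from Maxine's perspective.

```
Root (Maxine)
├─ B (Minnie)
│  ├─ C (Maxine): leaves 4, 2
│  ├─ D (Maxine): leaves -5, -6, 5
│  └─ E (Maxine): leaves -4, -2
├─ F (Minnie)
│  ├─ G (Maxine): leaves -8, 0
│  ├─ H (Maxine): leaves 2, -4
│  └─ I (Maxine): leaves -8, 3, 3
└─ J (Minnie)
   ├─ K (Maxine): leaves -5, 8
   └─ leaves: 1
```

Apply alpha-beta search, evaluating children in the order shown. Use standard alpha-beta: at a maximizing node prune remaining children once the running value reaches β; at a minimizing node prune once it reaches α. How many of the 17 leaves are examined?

15

C [α=-∞,β=+∞]: v=4
D [α=-∞,β=4]: v=5
E [α=-∞,β=4]: v=-2
B [α=-∞,β=+∞]: v=-2
G [α=-2,β=+∞]: v=0
H [α=-2,β=0]: v=2 after child 1 ≥ β → β-cutoff, skip 1
I [α=-2,β=0]: v=3 after child 2 ≥ β → β-cutoff, skip 1
F [α=-2,β=+∞]: v=0
K [α=0,β=+∞]: v=8
J [α=0,β=+∞]: v=1
Root [α=-∞,β=+∞]: v=1
Leaves evaluated: 15 of 17.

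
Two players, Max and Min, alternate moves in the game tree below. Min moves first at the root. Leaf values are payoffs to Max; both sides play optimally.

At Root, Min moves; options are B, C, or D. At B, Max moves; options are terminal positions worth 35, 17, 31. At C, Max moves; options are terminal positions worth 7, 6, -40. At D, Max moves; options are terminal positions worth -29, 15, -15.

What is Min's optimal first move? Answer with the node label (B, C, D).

B (Max): max(35, 17, 31) = 35
C (Max): max(7, 6, -40) = 7
D (Max): max(-29, 15, -15) = 15
Root (Min): min(35, 7, 15) = 7
Min picks the child with the lowest value: C (value 7).

C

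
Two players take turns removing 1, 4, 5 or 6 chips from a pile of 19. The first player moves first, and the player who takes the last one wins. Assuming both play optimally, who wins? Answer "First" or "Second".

W/L table (W = player to move can force a win):
i:   0  1  2  3  4  5  6  7  8  9 10 11 12 13 14 15 16 17 18 19
     L  W  L  W  W  W  W  W  W  L  W  L  W  W  W  W  W  W  L  W
Position 19 is W, so the first player wins.

First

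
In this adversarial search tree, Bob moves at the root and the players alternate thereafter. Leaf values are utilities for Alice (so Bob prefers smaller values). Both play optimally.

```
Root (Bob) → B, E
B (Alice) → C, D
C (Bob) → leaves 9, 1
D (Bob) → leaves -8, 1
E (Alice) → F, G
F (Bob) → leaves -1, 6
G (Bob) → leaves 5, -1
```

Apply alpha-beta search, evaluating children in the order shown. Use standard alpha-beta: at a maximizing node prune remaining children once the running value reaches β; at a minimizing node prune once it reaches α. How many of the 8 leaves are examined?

C [α=-∞,β=+∞]: v=1
D [α=1,β=+∞]: v=-8 after child 1 ≤ α → α-cutoff, skip 1
B [α=-∞,β=+∞]: v=1
F [α=-∞,β=1]: v=-1
G [α=-1,β=1]: v=-1
E [α=-∞,β=1]: v=-1
Root [α=-∞,β=+∞]: v=-1
Leaves evaluated: 7 of 8.

7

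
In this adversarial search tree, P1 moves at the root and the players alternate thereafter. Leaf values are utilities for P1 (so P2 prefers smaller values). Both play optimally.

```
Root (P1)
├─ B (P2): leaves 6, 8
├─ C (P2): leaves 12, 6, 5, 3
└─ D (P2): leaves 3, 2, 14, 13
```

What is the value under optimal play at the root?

B (P2): min(6, 8) = 6
C (P2): min(12, 6, 5, 3) = 3
D (P2): min(3, 2, 14, 13) = 2
Root (P1): max(6, 3, 2) = 6

6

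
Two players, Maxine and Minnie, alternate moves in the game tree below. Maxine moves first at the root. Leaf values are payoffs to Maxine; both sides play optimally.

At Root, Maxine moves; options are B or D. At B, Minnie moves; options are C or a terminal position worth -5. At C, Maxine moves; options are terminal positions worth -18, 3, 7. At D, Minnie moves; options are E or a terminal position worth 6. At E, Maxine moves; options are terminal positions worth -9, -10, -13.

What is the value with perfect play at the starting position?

C (Maxine): max(-18, 3, 7) = 7
B (Minnie): min(7, -5) = -5
E (Maxine): max(-9, -10, -13) = -9
D (Minnie): min(-9, 6) = -9
Root (Maxine): max(-5, -9) = -5

-5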